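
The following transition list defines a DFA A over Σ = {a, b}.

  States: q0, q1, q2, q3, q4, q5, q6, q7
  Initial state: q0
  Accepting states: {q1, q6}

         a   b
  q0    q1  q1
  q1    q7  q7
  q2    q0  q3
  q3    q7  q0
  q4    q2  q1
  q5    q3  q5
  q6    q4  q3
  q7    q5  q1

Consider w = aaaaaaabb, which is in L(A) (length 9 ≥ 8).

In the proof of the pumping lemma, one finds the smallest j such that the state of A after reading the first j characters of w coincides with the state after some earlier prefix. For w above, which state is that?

q7

Run of A on w = a a a a a a a b b:
  step 0: q0  (start)
  step 1: q1  (read a: q0→q1)
  step 2: q7  (read a: q1→q7)
  step 3: q5  (read a: q7→q5)
  step 4: q3  (read a: q5→q3)
  step 5: q7  (read a: q3→q7)   ← first repeat (q7 seen earlier)
  step 6: q5  (read a: q7→q5)
  step 7: q3  (read a: q5→q3)
  step 8: q0  (read b: q3→q0)
  step 9: q1  (read b: q0→q1)

The earliest repeat is at step j = 5: A is in q7, which it already visited at step i = 2.
With |Q| = 8, pigeonhole forces a state repeat no later than step 8; the substring read between the first and second visits to that state can be pumped.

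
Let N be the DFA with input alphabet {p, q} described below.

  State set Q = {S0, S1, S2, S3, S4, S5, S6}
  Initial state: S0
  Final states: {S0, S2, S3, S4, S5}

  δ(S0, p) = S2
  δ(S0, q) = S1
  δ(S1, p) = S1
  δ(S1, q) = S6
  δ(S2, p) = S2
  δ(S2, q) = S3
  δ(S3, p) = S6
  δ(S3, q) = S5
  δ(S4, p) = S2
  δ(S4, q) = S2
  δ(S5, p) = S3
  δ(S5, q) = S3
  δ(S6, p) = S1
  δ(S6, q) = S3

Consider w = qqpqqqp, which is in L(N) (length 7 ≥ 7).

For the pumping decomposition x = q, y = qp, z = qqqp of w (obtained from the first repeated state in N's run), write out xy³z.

qqpqpqpqqqp

xy^3z = q·qp·qp·qp·qqqp = qqpqpqpqqqp.
Reading y = qp takes N from S1 back to S1, so after x·y·y·y the machine is still in S1, and z then leads to the accepting state S3. Hence qqpqpqpqqqp ∈ L(N).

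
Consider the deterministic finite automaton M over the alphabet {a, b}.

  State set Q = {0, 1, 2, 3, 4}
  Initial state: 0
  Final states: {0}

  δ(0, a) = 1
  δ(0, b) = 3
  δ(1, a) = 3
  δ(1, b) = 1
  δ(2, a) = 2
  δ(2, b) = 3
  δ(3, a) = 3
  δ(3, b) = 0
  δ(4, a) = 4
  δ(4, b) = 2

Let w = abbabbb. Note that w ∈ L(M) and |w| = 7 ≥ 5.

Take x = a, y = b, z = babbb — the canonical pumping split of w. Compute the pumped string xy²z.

abbbabbb

xy^2z = a·b·b·babbb = abbbabbb.
Reading y = b takes M from 1 back to 1, so after x·y·y the machine is still in 1, and z then leads to the accepting state 0. Hence abbbabbb ∈ L(M).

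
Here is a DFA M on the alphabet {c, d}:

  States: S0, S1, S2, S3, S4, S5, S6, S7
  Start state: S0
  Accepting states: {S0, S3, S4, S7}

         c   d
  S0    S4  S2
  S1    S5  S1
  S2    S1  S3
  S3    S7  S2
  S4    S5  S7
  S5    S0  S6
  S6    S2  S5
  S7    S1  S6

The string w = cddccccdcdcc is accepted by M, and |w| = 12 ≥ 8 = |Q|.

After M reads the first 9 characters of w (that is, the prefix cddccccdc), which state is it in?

S1

Run of M on the first 9 characters of w = c d d c c c c d c:
  step 0: S0  (start)
  step 1: S4  (read c: S0→S4)
  step 2: S7  (read d: S4→S7)
  step 3: S6  (read d: S7→S6)
  step 4: S2  (read c: S6→S2)
  step 5: S1  (read c: S2→S1)
  step 6: S5  (read c: S1→S5)
  step 7: S0  (read c: S5→S0)
  step 8: S2  (read d: S0→S2)
  step 9: S1  (read c: S2→S1)

After reading 9 characters, M is in state S1.
(This kind of state-tracing is the core of the pumping-lemma construction: with 8 states, pigeonhole forces a repeat within the first 8 steps.)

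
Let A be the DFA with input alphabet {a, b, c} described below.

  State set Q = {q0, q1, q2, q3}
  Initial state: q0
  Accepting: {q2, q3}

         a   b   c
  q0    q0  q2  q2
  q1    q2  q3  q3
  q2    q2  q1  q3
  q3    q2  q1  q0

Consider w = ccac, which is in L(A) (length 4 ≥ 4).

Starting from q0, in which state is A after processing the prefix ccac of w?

State sequence: q0 -c-> q2 -c-> q3 -a-> q2 -c-> q3

After reading 4 characters, A is in state q3.

q3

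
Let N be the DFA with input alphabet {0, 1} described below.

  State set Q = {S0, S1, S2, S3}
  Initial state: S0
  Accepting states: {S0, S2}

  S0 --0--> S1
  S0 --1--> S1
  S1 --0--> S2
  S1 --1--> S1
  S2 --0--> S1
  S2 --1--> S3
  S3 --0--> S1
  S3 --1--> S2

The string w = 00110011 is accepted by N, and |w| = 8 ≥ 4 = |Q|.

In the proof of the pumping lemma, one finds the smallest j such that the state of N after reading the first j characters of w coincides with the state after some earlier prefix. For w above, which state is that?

S2

Run of N on w = 0 0 1 1 0 0 1 1:
  step 0: S0  (start)
  step 1: S1  (read 0: S0→S1)
  step 2: S2  (read 0: S1→S2)
  step 3: S3  (read 1: S2→S3)
  step 4: S2  (read 1: S3→S2)   ← first repeat (S2 seen earlier)
  step 5: S1  (read 0: S2→S1)
  step 6: S2  (read 0: S1→S2)
  step 7: S3  (read 1: S2→S3)
  step 8: S2  (read 1: S3→S2)

The earliest repeat is at step j = 4: N is in S2, which it already visited at step i = 2.
With |Q| = 4, pigeonhole forces a state repeat no later than step 4; the substring read between the first and second visits to that state can be pumped.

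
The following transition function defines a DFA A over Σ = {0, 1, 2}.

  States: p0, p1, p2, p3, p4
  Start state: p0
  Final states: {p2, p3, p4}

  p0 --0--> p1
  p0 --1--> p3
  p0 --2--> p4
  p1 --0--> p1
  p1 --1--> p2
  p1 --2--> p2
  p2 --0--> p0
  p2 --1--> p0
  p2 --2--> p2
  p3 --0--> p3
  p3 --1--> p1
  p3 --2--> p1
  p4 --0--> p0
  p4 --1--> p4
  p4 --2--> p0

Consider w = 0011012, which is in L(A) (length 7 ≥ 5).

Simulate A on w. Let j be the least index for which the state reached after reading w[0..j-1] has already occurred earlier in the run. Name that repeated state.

p1

Run of A on w = 0 0 1 1 0 1 2:
  step 0: p0  (start)
  step 1: p1  (read 0: p0→p1)
  step 2: p1  (read 0: p1→p1)   ← first repeat (p1 seen earlier)
  step 3: p2  (read 1: p1→p2)
  step 4: p0  (read 1: p2→p0)
  step 5: p1  (read 0: p0→p1)
  step 6: p2  (read 1: p1→p2)
  step 7: p2  (read 2: p2→p2)

The earliest repeat is at step j = 2: A is in p1, which it already visited at step i = 1.
The DFA has 5 states, so the proof of the pumping lemma guarantees a repeated state among the first 5+1 visited; the segment between the two visits is the pumpable y.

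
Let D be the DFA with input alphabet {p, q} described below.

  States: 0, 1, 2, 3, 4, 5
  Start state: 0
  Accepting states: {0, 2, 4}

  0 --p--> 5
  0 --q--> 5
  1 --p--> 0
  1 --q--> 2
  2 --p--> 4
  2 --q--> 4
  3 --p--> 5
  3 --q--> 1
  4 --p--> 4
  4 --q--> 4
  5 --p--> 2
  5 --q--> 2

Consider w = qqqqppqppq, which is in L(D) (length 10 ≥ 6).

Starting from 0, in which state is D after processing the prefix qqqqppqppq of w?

State sequence: 0 -q-> 5 -q-> 2 -q-> 4 -q-> 4 -p-> 4 -p-> 4 -q-> 4 -p-> 4 -p-> 4 -q-> 4

After reading 10 characters, D is in state 4.
(This kind of state-tracing is the core of the pumping-lemma construction: with 6 states, pigeonhole forces a repeat within the first 6 steps.)

4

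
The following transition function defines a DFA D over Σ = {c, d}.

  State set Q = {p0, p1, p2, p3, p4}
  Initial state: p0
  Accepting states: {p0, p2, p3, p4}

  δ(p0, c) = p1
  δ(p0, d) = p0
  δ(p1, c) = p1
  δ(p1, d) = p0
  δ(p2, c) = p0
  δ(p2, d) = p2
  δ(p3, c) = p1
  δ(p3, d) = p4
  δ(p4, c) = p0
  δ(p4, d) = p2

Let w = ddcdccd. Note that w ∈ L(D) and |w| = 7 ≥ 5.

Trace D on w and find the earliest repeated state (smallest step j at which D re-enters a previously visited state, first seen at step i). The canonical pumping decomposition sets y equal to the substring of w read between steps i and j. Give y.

State sequence: p0 -d-> p0 -d-> p0 -c-> p1 -d-> p0 -c-> p1 -c-> p1 -d-> p0
First repeat at step 1: p0 was already visited.

So i = 0, j = 1, giving x = w[0:0] = ε, y = w[0:1] = d, z = w[1:7] = dcdccd.
Check: |xy| = 1 ≤ 5 and |y| = 1 ≥ 1. Reading y takes D from p0 back to p0, so every xyⁱz is accepted.
The DFA has 5 states, so the proof of the pumping lemma guarantees a repeated state among the first 5+1 visited; the segment between the two visits is the pumpable y.

d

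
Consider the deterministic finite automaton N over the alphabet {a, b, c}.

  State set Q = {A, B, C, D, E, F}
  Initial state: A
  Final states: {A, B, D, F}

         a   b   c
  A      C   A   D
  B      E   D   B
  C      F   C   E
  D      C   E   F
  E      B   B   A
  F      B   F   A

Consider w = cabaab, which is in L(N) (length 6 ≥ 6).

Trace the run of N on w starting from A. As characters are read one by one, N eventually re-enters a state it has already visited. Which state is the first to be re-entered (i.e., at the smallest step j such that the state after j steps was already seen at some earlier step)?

C

State sequence: A -c-> D -a-> C -b-> C -a-> F -a-> B -b-> D
First repeat at step 3: C was already visited.

The earliest repeat is at step j = 3: N is in C, which it already visited at step i = 2.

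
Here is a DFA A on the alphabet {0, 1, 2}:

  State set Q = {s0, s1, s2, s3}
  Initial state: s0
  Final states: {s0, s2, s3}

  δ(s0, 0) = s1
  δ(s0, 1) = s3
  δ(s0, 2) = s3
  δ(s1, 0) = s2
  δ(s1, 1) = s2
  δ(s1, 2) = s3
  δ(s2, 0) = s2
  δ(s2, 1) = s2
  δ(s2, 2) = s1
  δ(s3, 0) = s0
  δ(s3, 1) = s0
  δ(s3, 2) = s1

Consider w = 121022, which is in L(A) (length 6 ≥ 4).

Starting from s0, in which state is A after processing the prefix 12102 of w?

Run of A on the first 5 characters of w = 1 2 1 0 2:
  step 0: s0  (start)
  step 1: s3  (read 1: s0→s3)
  step 2: s1  (read 2: s3→s1)
  step 3: s2  (read 1: s1→s2)
  step 4: s2  (read 0: s2→s2)
  step 5: s1  (read 2: s2→s1)

After reading 5 characters, A is in state s1.

s1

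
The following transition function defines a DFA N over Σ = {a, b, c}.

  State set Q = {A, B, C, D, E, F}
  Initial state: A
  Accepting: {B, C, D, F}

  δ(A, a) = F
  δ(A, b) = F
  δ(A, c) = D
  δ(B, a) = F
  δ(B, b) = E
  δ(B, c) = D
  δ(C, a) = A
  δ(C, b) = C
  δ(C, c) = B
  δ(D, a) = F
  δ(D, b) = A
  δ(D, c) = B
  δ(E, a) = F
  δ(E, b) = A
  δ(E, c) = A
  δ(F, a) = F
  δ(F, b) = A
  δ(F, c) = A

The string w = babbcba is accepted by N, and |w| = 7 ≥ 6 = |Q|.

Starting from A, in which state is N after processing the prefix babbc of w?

Run of N on the first 5 characters of w = b a b b c:
  step 0: A  (start)
  step 1: F  (read b: A→F)
  step 2: F  (read a: F→F)
  step 3: A  (read b: F→A)
  step 4: F  (read b: A→F)
  step 5: A  (read c: F→A)

After reading 5 characters, N is in state A.
(This kind of state-tracing is the core of the pumping-lemma construction: with 6 states, pigeonhole forces a repeat within the first 6 steps.)

A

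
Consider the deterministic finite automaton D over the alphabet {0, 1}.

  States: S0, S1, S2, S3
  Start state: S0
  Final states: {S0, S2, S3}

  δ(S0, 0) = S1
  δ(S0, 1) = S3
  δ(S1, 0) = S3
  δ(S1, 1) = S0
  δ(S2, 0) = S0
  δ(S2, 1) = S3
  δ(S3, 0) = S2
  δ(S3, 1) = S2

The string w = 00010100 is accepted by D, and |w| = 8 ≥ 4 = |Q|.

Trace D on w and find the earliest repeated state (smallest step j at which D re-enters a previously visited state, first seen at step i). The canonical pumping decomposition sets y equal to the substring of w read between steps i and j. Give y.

01

State sequence: S0 -0-> S1 -0-> S3 -0-> S2 -1-> S3 -0-> S2 -1-> S3 -0-> S2 -0-> S0
First repeat at step 4: S3 was already visited.

So i = 2, j = 4, giving x = w[0:2] = 00, y = w[2:4] = 01, z = w[4:8] = 0100.
Check: |xy| = 4 ≤ 4 and |y| = 2 ≥ 1. Reading y takes D from S3 back to S3, so every xyⁱz is accepted.
With |Q| = 4, pigeonhole forces a state repeat no later than step 4; the substring read between the first and second visits to that state can be pumped.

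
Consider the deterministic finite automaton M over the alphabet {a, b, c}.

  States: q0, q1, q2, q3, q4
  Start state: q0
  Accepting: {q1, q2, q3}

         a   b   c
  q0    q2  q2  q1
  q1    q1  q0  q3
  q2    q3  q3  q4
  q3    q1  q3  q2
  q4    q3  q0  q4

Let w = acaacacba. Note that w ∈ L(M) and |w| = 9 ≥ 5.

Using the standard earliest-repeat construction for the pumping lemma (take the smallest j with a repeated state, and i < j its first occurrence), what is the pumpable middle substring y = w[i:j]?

State sequence: q0 -a-> q2 -c-> q4 -a-> q3 -a-> q1 -c-> q3 -a-> q1 -c-> q3 -b-> q3 -a-> q1
First repeat at step 5: q3 was already visited.

So i = 3, j = 5, giving x = w[0:3] = aca, y = w[3:5] = ac, z = w[5:9] = acba.
Check: |xy| = 5 ≤ 5 and |y| = 2 ≥ 1. Reading y takes M from q3 back to q3, so every xyⁱz is accepted.

ac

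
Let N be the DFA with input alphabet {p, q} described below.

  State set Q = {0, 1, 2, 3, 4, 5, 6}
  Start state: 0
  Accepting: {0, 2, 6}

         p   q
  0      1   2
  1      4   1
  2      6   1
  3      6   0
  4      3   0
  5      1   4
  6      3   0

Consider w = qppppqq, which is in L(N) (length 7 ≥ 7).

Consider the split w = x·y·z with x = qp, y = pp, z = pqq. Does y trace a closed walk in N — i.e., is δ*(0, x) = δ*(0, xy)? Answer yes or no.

Run of N on the first 4 characters of w = q p p p:
  step 0: 0  (start)
  step 1: 2  (read q: 0→2)
  step 2: 6  (read p: 2→6)
  step 3: 3  (read p: 6→3)
  step 4: 6  (read p: 3→6)

After x (step 2): 6. After xy (step 4): 6.
They match, so y = pp drives N around a cycle from 6 back to itself; pumping y any number of times keeps N in 6 before reading z, and xyⁱz ∈ L(N) for every i ≥ 0.

yes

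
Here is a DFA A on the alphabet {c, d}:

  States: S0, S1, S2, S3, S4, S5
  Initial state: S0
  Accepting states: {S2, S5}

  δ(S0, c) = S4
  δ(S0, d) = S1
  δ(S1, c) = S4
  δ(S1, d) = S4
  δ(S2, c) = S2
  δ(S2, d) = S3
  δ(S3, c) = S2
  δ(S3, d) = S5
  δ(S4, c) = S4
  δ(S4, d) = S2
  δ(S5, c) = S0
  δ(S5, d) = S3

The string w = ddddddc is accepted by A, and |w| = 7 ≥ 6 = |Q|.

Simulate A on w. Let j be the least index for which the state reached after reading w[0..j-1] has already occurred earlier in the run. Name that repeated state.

S3

Run of A on w = d d d d d d c:
  step 0: S0  (start)
  step 1: S1  (read d: S0→S1)
  step 2: S4  (read d: S1→S4)
  step 3: S2  (read d: S4→S2)
  step 4: S3  (read d: S2→S3)
  step 5: S5  (read d: S3→S5)
  step 6: S3  (read d: S5→S3)   ← first repeat (S3 seen earlier)
  step 7: S2  (read c: S3→S2)

The earliest repeat is at step j = 6: A is in S3, which it already visited at step i = 4.
Since A has 6 states, any run of length ≥ 6 visits 6+1 states, so by pigeonhole some state repeats within the first 6 steps — that repeat gives the pumpable loop.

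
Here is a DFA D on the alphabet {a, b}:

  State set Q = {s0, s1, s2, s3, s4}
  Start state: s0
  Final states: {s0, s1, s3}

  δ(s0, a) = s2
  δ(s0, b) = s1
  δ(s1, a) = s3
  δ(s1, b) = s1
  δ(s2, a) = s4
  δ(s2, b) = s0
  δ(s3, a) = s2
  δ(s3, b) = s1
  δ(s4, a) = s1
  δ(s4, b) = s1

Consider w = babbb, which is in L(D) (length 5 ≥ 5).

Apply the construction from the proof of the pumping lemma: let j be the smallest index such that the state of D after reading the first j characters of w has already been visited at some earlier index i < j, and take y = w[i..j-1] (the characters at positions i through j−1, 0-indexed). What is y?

State sequence: s0 -b-> s1 -a-> s3 -b-> s1 -b-> s1 -b-> s1
First repeat at step 3: s1 was already visited.

So i = 1, j = 3, giving x = w[0:1] = b, y = w[1:3] = ab, z = w[3:5] = bb.
Check: |xy| = 3 ≤ 5 and |y| = 2 ≥ 1. Reading y takes D from s1 back to s1, so every xyⁱz is accepted.

ab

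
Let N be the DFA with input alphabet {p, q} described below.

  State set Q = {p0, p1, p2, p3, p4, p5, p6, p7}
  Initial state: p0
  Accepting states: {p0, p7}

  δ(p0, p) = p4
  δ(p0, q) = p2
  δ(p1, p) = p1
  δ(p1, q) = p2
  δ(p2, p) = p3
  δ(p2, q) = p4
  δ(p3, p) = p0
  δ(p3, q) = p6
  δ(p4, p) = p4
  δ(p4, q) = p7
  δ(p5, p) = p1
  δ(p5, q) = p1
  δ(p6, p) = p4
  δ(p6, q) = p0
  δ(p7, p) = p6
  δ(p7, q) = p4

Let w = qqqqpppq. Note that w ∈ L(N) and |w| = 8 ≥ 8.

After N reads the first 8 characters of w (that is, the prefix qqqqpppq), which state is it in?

Run of N on the first 8 characters of w = q q q q p p p q:
  step 0: p0  (start)
  step 1: p2  (read q: p0→p2)
  step 2: p4  (read q: p2→p4)
  step 3: p7  (read q: p4→p7)
  step 4: p4  (read q: p7→p4)
  step 5: p4  (read p: p4→p4)
  step 6: p4  (read p: p4→p4)
  step 7: p4  (read p: p4→p4)
  step 8: p7  (read q: p4→p7)

After reading 8 characters, N is in state p7.

p7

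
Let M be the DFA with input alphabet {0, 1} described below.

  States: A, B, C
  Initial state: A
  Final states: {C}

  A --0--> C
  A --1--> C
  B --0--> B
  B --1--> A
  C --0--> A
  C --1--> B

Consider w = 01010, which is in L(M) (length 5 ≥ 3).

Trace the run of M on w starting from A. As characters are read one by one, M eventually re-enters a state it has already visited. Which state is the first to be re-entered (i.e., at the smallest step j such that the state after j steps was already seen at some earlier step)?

State sequence: A -0-> C -1-> B -0-> B -1-> A -0-> C
First repeat at step 3: B was already visited.

The earliest repeat is at step j = 3: M is in B, which it already visited at step i = 2.

B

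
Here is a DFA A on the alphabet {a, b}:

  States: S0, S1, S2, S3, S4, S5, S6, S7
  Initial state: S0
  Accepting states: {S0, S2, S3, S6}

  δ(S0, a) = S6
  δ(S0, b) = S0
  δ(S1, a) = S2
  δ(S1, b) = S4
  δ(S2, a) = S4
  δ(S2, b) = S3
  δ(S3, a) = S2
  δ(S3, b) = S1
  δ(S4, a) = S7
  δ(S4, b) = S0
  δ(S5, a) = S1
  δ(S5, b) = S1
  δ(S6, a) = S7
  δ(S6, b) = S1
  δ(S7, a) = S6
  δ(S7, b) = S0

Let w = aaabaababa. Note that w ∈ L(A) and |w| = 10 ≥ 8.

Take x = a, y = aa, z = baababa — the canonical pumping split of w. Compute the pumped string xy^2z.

aaaaabaababa

xy^2z = a·aa·aa·baababa = aaaaabaababa.
Reading y = aa takes A from S6 back to S6, so after x·y·y the machine is still in S6, and z then leads to the accepting state S2. Hence aaaaabaababa ∈ L(A).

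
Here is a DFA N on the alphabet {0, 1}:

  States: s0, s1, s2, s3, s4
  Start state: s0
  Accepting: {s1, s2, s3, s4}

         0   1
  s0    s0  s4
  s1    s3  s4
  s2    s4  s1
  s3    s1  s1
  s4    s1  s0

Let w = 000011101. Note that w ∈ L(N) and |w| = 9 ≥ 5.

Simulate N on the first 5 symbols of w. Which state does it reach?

s4

Run of N on the first 5 characters of w = 0 0 0 0 1:
  step 0: s0  (start)
  step 1: s0  (read 0: s0→s0)
  step 2: s0  (read 0: s0→s0)
  step 3: s0  (read 0: s0→s0)
  step 4: s0  (read 0: s0→s0)
  step 5: s4  (read 1: s0→s4)

After reading 5 characters, N is in state s4.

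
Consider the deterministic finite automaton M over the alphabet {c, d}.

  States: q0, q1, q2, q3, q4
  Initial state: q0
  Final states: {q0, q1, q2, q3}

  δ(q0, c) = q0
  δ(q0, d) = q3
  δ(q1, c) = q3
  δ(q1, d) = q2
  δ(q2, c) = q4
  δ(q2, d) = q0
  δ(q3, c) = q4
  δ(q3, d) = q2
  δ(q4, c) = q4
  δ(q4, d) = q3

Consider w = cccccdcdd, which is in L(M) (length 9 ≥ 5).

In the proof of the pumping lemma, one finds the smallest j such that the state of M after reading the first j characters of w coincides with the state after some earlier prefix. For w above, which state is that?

State sequence: q0 -c-> q0 -c-> q0 -c-> q0 -c-> q0 -c-> q0 -d-> q3 -c-> q4 -d-> q3 -d-> q2
First repeat at step 1: q0 was already visited.

The earliest repeat is at step j = 1: M is in q0, which it already visited at step i = 0.
With |Q| = 5, pigeonhole forces a state repeat no later than step 5; the substring read between the first and second visits to that state can be pumped.

q0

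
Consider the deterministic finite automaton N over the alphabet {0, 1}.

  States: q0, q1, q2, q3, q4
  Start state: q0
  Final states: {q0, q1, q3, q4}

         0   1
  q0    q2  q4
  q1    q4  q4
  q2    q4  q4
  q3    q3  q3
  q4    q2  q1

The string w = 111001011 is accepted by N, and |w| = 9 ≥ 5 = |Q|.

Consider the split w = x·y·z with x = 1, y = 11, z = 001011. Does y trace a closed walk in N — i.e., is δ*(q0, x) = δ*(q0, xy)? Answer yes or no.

Run of N on the first 3 characters of w = 1 1 1:
  step 0: q0  (start)
  step 1: q4  (read 1: q0→q4)
  step 2: q1  (read 1: q4→q1)
  step 3: q4  (read 1: q1→q4)

After x (step 1): q4. After xy (step 3): q4.
They match, so y = 11 drives N around a cycle from q4 back to itself; pumping y any number of times keeps N in q4 before reading z, and xyⁱz ∈ L(N) for every i ≥ 0.

yes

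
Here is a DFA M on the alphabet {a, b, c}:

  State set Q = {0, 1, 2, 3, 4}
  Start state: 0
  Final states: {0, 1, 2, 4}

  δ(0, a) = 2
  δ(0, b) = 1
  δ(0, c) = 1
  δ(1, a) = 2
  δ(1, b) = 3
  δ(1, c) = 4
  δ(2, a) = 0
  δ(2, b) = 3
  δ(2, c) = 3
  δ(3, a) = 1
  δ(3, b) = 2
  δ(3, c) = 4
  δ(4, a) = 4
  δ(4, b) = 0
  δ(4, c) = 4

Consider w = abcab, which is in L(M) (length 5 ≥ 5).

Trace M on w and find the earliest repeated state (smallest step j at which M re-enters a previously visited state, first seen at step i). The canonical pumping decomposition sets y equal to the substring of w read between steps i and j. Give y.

a

State sequence: 0 -a-> 2 -b-> 3 -c-> 4 -a-> 4 -b-> 0
First repeat at step 4: 4 was already visited.

So i = 3, j = 4, giving x = w[0:3] = abc, y = w[3:4] = a, z = w[4:5] = b.
Check: |xy| = 4 ≤ 5 and |y| = 1 ≥ 1. Reading y takes M from 4 back to 4, so every xyⁱz is accepted.
Pumping length from the standard proof: p = 5 (the number of states). The repeated state found above gives |xy| = j ≤ 5 and |y| = j − i ≥ 1.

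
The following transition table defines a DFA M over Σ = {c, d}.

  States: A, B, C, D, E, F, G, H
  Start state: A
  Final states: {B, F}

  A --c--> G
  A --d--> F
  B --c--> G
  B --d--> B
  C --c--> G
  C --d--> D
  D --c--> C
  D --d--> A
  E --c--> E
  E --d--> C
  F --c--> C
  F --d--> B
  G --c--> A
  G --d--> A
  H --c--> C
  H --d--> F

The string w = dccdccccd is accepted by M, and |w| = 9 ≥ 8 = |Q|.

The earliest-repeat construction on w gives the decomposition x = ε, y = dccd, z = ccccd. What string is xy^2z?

xy^2z = ε·dccd·dccd·ccccd = dccddccdccccd.
Reading y = dccd takes M from A back to A, so after x·y·y the machine is still in A, and z then leads to the accepting state F. Hence dccddccdccccd ∈ L(M).

dccddccdccccd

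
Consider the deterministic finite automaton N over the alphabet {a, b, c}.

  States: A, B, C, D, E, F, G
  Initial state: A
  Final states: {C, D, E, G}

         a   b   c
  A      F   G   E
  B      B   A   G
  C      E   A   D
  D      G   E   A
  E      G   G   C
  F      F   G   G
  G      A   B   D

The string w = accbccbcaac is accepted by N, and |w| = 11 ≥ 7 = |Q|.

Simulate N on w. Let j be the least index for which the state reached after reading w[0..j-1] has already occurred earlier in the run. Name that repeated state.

Run of N on w = a c c b c c b c a a c:
  step 0: A  (start)
  step 1: F  (read a: A→F)
  step 2: G  (read c: F→G)
  step 3: D  (read c: G→D)
  step 4: E  (read b: D→E)
  step 5: C  (read c: E→C)
  step 6: D  (read c: C→D)   ← first repeat (D seen earlier)
  step 7: E  (read b: D→E)
  step 8: C  (read c: E→C)
  step 9: E  (read a: C→E)
  step 10: G  (read a: E→G)
  step 11: D  (read c: G→D)

The earliest repeat is at step j = 6: N is in D, which it already visited at step i = 3.
With |Q| = 7, pigeonhole forces a state repeat no later than step 7; the substring read between the first and second visits to that state can be pumped.

D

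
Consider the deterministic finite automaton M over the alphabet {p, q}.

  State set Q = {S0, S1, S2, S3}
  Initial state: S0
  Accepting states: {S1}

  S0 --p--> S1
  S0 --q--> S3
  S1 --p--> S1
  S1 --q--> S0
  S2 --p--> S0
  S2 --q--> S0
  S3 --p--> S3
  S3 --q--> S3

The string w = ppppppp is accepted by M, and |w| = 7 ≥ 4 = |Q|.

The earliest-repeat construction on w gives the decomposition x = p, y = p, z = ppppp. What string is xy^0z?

pppppp

xy⁰z = xz = p·ppppp = pppppp.
Reading y = p takes M from S1 back to S1, so after x the machine is still in S1, and z then leads to the accepting state S1. Hence pppppp ∈ L(M).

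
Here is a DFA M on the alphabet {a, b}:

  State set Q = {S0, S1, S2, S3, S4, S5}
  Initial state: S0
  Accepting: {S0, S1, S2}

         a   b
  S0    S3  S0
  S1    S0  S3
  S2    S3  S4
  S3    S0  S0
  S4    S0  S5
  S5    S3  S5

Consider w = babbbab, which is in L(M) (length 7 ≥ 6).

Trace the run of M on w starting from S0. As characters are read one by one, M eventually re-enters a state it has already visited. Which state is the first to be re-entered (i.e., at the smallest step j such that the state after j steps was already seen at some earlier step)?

Run of M on w = b a b b b a b:
  step 0: S0  (start)
  step 1: S0  (read b: S0→S0)   ← first repeat (S0 seen earlier)
  step 2: S3  (read a: S0→S3)
  step 3: S0  (read b: S3→S0)
  step 4: S0  (read b: S0→S0)
  step 5: S0  (read b: S0→S0)
  step 6: S3  (read a: S0→S3)
  step 7: S0  (read b: S3→S0)

The earliest repeat is at step j = 1: M is in S0, which it already visited at step i = 0.
Pumping length from the standard proof: p = 6 (the number of states). The repeated state found above gives |xy| = j ≤ 6 and |y| = j − i ≥ 1.

S0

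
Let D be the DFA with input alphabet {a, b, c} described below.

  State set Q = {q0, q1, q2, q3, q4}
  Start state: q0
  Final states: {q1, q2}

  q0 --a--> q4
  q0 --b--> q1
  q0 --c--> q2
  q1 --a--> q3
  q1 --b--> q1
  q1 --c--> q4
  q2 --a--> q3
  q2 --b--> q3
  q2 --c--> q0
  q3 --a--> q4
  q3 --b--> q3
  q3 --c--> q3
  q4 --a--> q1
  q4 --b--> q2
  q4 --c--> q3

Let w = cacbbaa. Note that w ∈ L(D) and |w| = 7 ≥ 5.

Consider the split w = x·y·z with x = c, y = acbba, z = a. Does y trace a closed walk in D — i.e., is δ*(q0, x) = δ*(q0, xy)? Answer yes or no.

State sequence: q0 -c-> q2 -a-> q3 -c-> q3 -b-> q3 -b-> q3 -a-> q4

After x (step 1): q2. After xy (step 6): q4.
They differ (q2 ≠ q4), so y is not a cycle from the state after x; this split is not the one the pumping-lemma construction produces, and pumping y need not keep the string in L(D).

no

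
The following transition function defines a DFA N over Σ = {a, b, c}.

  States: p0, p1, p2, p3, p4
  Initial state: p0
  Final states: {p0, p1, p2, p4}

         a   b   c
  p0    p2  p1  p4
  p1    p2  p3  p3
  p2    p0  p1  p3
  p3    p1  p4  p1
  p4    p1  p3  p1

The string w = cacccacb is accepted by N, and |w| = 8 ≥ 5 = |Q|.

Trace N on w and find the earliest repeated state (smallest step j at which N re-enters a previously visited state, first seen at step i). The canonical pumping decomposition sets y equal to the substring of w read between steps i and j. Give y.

Run of N on w = c a c c c a c b:
  step 0: p0  (start)
  step 1: p4  (read c: p0→p4)
  step 2: p1  (read a: p4→p1)
  step 3: p3  (read c: p1→p3)
  step 4: p1  (read c: p3→p1)   ← first repeat (p1 seen earlier)
  step 5: p3  (read c: p1→p3)
  step 6: p1  (read a: p3→p1)
  step 7: p3  (read c: p1→p3)
  step 8: p4  (read b: p3→p4)

So i = 2, j = 4, giving x = w[0:2] = ca, y = w[2:4] = cc, z = w[4:8] = cacb.
Check: |xy| = 4 ≤ 5 and |y| = 2 ≥ 1. Reading y takes N from p1 back to p1, so every xyⁱz is accepted.
The DFA has 5 states, so the proof of the pumping lemma guarantees a repeated state among the first 5+1 visited; the segment between the two visits is the pumpable y.

cc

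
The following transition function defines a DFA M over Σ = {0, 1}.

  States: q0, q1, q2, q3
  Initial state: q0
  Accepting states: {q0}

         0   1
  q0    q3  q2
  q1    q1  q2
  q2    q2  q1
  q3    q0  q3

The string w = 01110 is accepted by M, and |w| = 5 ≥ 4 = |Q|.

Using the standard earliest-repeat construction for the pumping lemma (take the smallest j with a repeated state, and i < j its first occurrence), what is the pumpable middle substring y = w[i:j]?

State sequence: q0 -0-> q3 -1-> q3 -1-> q3 -1-> q3 -0-> q0
First repeat at step 2: q3 was already visited.

So i = 1, j = 2, giving x = w[0:1] = 0, y = w[1:2] = 1, z = w[2:5] = 110.
Check: |xy| = 2 ≤ 4 and |y| = 1 ≥ 1. Reading y takes M from q3 back to q3, so every xyⁱz is accepted.
Since M has 4 states, any run of length ≥ 4 visits 4+1 states, so by pigeonhole some state repeats within the first 4 steps — that repeat gives the pumpable loop.

1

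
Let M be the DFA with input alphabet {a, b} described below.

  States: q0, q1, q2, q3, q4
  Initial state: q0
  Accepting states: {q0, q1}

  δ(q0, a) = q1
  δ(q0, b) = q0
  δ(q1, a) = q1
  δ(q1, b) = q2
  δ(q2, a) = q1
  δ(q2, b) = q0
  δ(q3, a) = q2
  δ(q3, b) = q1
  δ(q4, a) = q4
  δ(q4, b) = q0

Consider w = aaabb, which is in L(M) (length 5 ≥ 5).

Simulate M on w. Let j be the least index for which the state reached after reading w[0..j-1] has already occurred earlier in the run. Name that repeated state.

q1

Run of M on w = a a a b b:
  step 0: q0  (start)
  step 1: q1  (read a: q0→q1)
  step 2: q1  (read a: q1→q1)   ← first repeat (q1 seen earlier)
  step 3: q1  (read a: q1→q1)
  step 4: q2  (read b: q1→q2)
  step 5: q0  (read b: q2→q0)

The earliest repeat is at step j = 2: M is in q1, which it already visited at step i = 1.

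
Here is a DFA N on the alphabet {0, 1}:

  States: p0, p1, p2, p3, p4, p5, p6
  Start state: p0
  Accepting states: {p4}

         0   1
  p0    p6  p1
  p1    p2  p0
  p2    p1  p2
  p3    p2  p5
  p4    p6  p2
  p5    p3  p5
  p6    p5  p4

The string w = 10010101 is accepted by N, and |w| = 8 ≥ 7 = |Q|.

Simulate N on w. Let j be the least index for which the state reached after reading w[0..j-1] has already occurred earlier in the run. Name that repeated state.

Run of N on w = 1 0 0 1 0 1 0 1:
  step 0: p0  (start)
  step 1: p1  (read 1: p0→p1)
  step 2: p2  (read 0: p1→p2)
  step 3: p1  (read 0: p2→p1)   ← first repeat (p1 seen earlier)
  step 4: p0  (read 1: p1→p0)
  step 5: p6  (read 0: p0→p6)
  step 6: p4  (read 1: p6→p4)
  step 7: p6  (read 0: p4→p6)
  step 8: p4  (read 1: p6→p4)

The earliest repeat is at step j = 3: N is in p1, which it already visited at step i = 1.

p1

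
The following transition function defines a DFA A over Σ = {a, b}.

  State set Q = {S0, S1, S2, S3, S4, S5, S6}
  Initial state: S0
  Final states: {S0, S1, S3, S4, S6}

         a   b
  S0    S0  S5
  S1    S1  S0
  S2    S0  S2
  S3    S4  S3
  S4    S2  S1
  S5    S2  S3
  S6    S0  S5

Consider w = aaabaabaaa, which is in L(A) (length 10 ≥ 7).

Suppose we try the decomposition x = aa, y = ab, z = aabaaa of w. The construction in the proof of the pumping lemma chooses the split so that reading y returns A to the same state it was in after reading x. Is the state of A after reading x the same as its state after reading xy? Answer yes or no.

State sequence: S0 -a-> S0 -a-> S0 -a-> S0 -b-> S5

After x (step 2): S0. After xy (step 4): S5.
They differ (S0 ≠ S5), so y is not a cycle from the state after x; this split is not the one the pumping-lemma construction produces, and pumping y need not keep the string in L(A).

no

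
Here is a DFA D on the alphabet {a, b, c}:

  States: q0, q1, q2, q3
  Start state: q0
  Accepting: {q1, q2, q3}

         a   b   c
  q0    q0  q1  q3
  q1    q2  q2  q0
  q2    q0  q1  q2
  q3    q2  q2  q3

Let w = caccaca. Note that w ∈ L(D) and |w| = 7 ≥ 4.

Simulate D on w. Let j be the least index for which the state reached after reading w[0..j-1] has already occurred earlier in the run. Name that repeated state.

q2

Run of D on w = c a c c a c a:
  step 0: q0  (start)
  step 1: q3  (read c: q0→q3)
  step 2: q2  (read a: q3→q2)
  step 3: q2  (read c: q2→q2)   ← first repeat (q2 seen earlier)
  step 4: q2  (read c: q2→q2)
  step 5: q0  (read a: q2→q0)
  step 6: q3  (read c: q0→q3)
  step 7: q2  (read a: q3→q2)

The earliest repeat is at step j = 3: D is in q2, which it already visited at step i = 2.
Pumping length from the standard proof: p = 4 (the number of states). The repeated state found above gives |xy| = j ≤ 4 and |y| = j − i ≥ 1.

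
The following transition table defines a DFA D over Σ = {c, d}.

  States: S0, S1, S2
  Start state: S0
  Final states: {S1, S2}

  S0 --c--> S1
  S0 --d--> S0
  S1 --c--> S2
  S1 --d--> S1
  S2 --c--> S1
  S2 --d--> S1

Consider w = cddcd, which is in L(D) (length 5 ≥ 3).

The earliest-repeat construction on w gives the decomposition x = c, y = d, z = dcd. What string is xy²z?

cdddcd

xy^2z = c·d·d·dcd = cdddcd.
Reading y = d takes D from S1 back to S1, so after x·y·y the machine is still in S1, and z then leads to the accepting state S1. Hence cdddcd ∈ L(D).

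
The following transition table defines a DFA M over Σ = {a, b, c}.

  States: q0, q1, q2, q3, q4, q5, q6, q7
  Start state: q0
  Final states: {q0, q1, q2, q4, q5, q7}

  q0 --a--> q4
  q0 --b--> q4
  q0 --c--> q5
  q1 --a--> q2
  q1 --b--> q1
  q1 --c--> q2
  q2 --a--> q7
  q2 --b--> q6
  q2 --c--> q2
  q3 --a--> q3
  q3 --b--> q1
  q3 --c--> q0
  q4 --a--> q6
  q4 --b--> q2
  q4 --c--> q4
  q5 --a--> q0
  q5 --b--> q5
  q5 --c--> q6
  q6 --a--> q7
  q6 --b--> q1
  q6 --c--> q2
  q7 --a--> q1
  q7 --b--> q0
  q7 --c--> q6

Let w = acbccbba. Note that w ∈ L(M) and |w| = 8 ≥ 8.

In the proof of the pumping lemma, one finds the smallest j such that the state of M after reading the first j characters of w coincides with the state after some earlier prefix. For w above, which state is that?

q4

State sequence: q0 -a-> q4 -c-> q4 -b-> q2 -c-> q2 -c-> q2 -b-> q6 -b-> q1 -a-> q2
First repeat at step 2: q4 was already visited.

The earliest repeat is at step j = 2: M is in q4, which it already visited at step i = 1.
Pumping length from the standard proof: p = 8 (the number of states). The repeated state found above gives |xy| = j ≤ 8 and |y| = j − i ≥ 1.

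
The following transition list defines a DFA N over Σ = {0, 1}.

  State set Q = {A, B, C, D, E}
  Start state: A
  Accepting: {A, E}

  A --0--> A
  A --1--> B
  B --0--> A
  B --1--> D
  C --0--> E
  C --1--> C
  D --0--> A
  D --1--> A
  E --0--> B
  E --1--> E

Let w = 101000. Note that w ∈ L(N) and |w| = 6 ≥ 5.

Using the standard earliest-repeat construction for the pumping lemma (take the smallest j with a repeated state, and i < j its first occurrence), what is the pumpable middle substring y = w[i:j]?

10

State sequence: A -1-> B -0-> A -1-> B -0-> A -0-> A -0-> A
First repeat at step 2: A was already visited.

So i = 0, j = 2, giving x = w[0:0] = ε, y = w[0:2] = 10, z = w[2:6] = 1000.
Check: |xy| = 2 ≤ 5 and |y| = 2 ≥ 1. Reading y takes N from A back to A, so every xyⁱz is accepted.
With |Q| = 5, pigeonhole forces a state repeat no later than step 5; the substring read between the first and second visits to that state can be pumped.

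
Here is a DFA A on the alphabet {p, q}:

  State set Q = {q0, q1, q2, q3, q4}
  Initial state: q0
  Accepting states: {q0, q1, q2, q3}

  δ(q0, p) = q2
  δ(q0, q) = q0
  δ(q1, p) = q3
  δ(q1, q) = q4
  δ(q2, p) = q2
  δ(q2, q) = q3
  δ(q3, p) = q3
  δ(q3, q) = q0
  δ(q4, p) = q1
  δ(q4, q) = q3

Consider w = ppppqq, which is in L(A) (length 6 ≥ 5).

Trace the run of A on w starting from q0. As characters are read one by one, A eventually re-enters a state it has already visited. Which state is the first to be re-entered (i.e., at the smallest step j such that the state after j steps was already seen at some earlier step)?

q2

State sequence: q0 -p-> q2 -p-> q2 -p-> q2 -p-> q2 -q-> q3 -q-> q0
First repeat at step 2: q2 was already visited.

The earliest repeat is at step j = 2: A is in q2, which it already visited at step i = 1.
With |Q| = 5, pigeonhole forces a state repeat no later than step 5; the substring read between the first and second visits to that state can be pumped.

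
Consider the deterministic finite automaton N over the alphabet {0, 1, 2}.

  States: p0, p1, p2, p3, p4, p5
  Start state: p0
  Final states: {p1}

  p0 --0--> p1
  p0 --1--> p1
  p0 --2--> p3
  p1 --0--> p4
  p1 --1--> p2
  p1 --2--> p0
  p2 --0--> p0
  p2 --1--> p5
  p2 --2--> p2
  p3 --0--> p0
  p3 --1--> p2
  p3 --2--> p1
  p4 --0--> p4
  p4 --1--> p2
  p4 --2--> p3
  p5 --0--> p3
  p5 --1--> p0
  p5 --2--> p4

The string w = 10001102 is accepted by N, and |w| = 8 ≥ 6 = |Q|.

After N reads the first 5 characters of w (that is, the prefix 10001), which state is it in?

p2

Run of N on the first 5 characters of w = 1 0 0 0 1:
  step 0: p0  (start)
  step 1: p1  (read 1: p0→p1)
  step 2: p4  (read 0: p1→p4)
  step 3: p4  (read 0: p4→p4)
  step 4: p4  (read 0: p4→p4)
  step 5: p2  (read 1: p4→p2)

After reading 5 characters, N is in state p2.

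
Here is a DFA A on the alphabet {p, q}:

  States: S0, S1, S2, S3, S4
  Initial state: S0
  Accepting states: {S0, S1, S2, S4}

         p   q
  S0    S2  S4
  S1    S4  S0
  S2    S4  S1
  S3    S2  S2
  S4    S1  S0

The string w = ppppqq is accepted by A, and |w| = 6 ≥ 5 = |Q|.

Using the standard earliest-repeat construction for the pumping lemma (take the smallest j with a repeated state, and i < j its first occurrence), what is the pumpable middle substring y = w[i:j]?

pp

State sequence: S0 -p-> S2 -p-> S4 -p-> S1 -p-> S4 -q-> S0 -q-> S4
First repeat at step 4: S4 was already visited.

So i = 2, j = 4, giving x = w[0:2] = pp, y = w[2:4] = pp, z = w[4:6] = qq.
Check: |xy| = 4 ≤ 5 and |y| = 2 ≥ 1. Reading y takes A from S4 back to S4, so every xyⁱz is accepted.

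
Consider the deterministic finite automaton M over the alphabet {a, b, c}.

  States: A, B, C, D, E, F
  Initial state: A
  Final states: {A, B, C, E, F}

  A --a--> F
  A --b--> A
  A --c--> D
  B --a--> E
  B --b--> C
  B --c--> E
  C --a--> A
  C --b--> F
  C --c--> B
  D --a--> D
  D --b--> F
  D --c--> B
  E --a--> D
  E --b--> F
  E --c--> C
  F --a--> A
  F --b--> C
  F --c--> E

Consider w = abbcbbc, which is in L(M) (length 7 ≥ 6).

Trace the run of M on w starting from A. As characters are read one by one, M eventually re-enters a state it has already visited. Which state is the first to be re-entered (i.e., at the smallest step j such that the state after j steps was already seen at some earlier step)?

Run of M on w = a b b c b b c:
  step 0: A  (start)
  step 1: F  (read a: A→F)
  step 2: C  (read b: F→C)
  step 3: F  (read b: C→F)   ← first repeat (F seen earlier)
  step 4: E  (read c: F→E)
  step 5: F  (read b: E→F)
  step 6: C  (read b: F→C)
  step 7: B  (read c: C→B)

The earliest repeat is at step j = 3: M is in F, which it already visited at step i = 1.

F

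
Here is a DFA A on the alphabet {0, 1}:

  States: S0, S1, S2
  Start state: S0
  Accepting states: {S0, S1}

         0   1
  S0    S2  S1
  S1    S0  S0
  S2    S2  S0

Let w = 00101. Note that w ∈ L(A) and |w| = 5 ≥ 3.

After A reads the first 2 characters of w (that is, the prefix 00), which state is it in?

State sequence: S0 -0-> S2 -0-> S2

After reading 2 characters, A is in state S2.
(This kind of state-tracing is the core of the pumping-lemma construction: with 3 states, pigeonhole forces a repeat within the first 3 steps.)

S2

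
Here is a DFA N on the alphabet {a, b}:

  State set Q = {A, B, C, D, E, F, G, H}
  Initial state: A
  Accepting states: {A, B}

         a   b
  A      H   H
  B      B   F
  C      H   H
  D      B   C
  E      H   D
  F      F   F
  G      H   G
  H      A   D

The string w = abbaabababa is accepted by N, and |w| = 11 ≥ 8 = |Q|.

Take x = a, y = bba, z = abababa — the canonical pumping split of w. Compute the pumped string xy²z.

abbabbaabababa

xy^2z = a·bba·bba·abababa = abbabbaabababa.
Reading y = bba takes N from H back to H, so after x·y·y the machine is still in H, and z then leads to the accepting state A. Hence abbabbaabababa ∈ L(N).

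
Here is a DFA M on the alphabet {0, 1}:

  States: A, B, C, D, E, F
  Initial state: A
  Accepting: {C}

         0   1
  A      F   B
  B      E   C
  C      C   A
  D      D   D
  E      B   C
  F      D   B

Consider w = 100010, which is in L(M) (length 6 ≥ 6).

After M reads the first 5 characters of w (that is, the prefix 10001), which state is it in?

Run of M on the first 5 characters of w = 1 0 0 0 1:
  step 0: A  (start)
  step 1: B  (read 1: A→B)
  step 2: E  (read 0: B→E)
  step 3: B  (read 0: E→B)
  step 4: E  (read 0: B→E)
  step 5: C  (read 1: E→C)

After reading 5 characters, M is in state C.
(This kind of state-tracing is the core of the pumping-lemma construction: with 6 states, pigeonhole forces a repeat within the first 6 steps.)

C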